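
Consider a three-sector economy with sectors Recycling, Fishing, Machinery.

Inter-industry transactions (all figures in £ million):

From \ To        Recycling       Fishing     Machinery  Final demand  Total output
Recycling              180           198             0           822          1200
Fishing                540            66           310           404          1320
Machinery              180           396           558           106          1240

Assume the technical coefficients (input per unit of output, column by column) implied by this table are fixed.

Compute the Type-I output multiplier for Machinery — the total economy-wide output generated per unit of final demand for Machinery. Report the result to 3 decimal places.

m_M = 2.932

Technical coefficients a_ij = z_ij / X_j:
  a_RR = 180/1200 = 0.15, a_FR = 540/1200 = 0.45, a_MR = 180/1200 = 0.15
  a_RF = 198/1320 = 0.15, a_FF = 66/1320 = 0.05, a_MF = 396/1320 = 0.30
  a_RM = 0/1240 = 0.00, a_FM = 310/1240 = 0.25, a_MM = 558/1240 = 0.45
I − A =
  [   0.85    -0.15     0.00]
  [  -0.45     0.95    -0.25]
  [  -0.15    -0.30     0.55]
Cofactors of I−A, C_ij = (−1)^(i+j)·(minor ij) (rows/columns in the sector order above):
  C_11 = (0.95)(0.55) − (-0.25)(-0.30) = 0.4475
  C_12 = −[(-0.45)(0.55) − (-0.25)(-0.15)] = 0.2850
  C_13 = (-0.45)(-0.30) − (0.95)(-0.15) = 0.2775
  C_21 = −[(-0.15)(0.55) − (0.00)(-0.30)] = 0.0825
  C_22 = (0.85)(0.55) − (0.00)(-0.15) = 0.4675
  C_23 = −[(0.85)(-0.30) − (-0.15)(-0.15)] = 0.2775
  C_31 = (-0.15)(-0.25) − (0.00)(0.95) = 0.0375
  C_32 = −[(0.85)(-0.25) − (0.00)(-0.45)] = 0.2125
  C_33 = (0.85)(0.95) − (-0.15)(-0.45) = 0.7400
det(I−A) = Σ_j (I−A)_1j·C_1j = (0.85)(0.4475) + (-0.15)(0.2850) + (0.00)(0.2775) = 0.337625
adj(I−A) = Cᵀ =
  [ 0.4475   0.0825   0.0375]
  [ 0.2850   0.4675   0.2125]
  [ 0.2775   0.2775   0.7400]
(I − A)⁻¹ = adj(I−A) / det(I−A) ≈
  [   1.3254     0.2444     0.1111]
  [   0.8441     1.3847     0.6294]
  [   0.8219     0.8219     2.1918]
The output multiplier for sector j is the column-j sum of the Leontief inverse (I − A)⁻¹ = adj(I−A) / det(I−A).
Column M of adj(I−A): (0.0375, 0.2125, 0.7400); det(I−A) = 0.337625.
m_M = (0.0375 + 0.2125 + 0.7400) / 0.337625 = 0.99 / 0.337625 ≈ 2.932.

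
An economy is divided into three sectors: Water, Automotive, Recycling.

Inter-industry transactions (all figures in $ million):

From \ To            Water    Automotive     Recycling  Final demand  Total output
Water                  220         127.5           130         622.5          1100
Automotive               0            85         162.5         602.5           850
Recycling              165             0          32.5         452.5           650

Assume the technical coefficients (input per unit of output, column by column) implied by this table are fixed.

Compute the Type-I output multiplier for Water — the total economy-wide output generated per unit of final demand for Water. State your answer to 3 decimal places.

Technical coefficients a_ij = z_ij / X_j:
  a_WW = 220/1100 = 0.20, a_AW = 0/1100 = 0.00, a_RW = 165/1100 = 0.15
  a_WA = 127.5/850 = 0.15, a_AA = 85/850 = 0.10, a_RA = 0/850 = 0.00
  a_WR = 130/650 = 0.20, a_AR = 162.5/650 = 0.25, a_RR = 32.5/650 = 0.05
I − A =
  [   0.80    -0.15    -0.20]
  [   0.00     0.90    -0.25]
  [  -0.15     0.00     0.95]
Cofactors of I−A, C_ij = (−1)^(i+j)·(minor ij) (rows/columns in the sector order above):
  C_11 = (0.90)(0.95) − (-0.25)(0.00) = 0.8550
  C_12 = −[(0.00)(0.95) − (-0.25)(-0.15)] = 0.0375
  C_13 = (0.00)(0.00) − (0.90)(-0.15) = 0.1350
  C_21 = −[(-0.15)(0.95) − (-0.20)(0.00)] = 0.1425
  C_22 = (0.80)(0.95) − (-0.20)(-0.15) = 0.7300
  C_23 = −[(0.80)(0.00) − (-0.15)(-0.15)] = 0.0225
  C_31 = (-0.15)(-0.25) − (-0.20)(0.90) = 0.2175
  C_32 = −[(0.80)(-0.25) − (-0.20)(0.00)] = 0.2000
  C_33 = (0.80)(0.90) − (-0.15)(0.00) = 0.7200
det(I−A) = Σ_j (I−A)_1j·C_1j = (0.80)(0.8550) + (-0.15)(0.0375) + (-0.20)(0.1350) = 0.651375
adj(I−A) = Cᵀ =
  [ 0.8550   0.1425   0.2175]
  [ 0.0375   0.7300   0.2000]
  [ 0.1350   0.0225   0.7200]
(I − A)⁻¹ = adj(I−A) / det(I−A) ≈
  [   1.3126     0.2188     0.3339]
  [   0.0576     1.1207     0.3070]
  [   0.2073     0.0345     1.1054]
The output multiplier for sector j is the column-j sum of the Leontief inverse (I − A)⁻¹ = adj(I−A) / det(I−A).
Column W of adj(I−A): (0.8550, 0.0375, 0.1350); det(I−A) = 0.651375.
m_W = (0.8550 + 0.0375 + 0.1350) / 0.651375 = 1.0275 / 0.651375 ≈ 1.577.

m_W = 1.577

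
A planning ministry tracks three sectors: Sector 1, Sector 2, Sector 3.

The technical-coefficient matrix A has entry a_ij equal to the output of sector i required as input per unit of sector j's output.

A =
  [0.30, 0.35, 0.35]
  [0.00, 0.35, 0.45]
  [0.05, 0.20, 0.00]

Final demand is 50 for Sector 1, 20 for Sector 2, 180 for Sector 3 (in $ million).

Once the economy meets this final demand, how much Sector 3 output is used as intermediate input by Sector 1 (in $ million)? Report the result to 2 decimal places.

z_31 = 14.18

I − A =
  [   0.70    -0.35    -0.35]
  [   0.00     0.65    -0.45]
  [  -0.05    -0.20     1.00]
Cofactors of I−A, C_ij = (−1)^(i+j)·(minor ij) (rows/columns in the sector order above):
  C_11 = (0.65)(1.00) − (-0.45)(-0.20) = 0.5600
  C_12 = −[(0.00)(1.00) − (-0.45)(-0.05)] = 0.0225
  C_13 = (0.00)(-0.20) − (0.65)(-0.05) = 0.0325
  C_21 = −[(-0.35)(1.00) − (-0.35)(-0.20)] = 0.4200
  C_22 = (0.70)(1.00) − (-0.35)(-0.05) = 0.6825
  C_23 = −[(0.70)(-0.20) − (-0.35)(-0.05)] = 0.1575
  C_31 = (-0.35)(-0.45) − (-0.35)(0.65) = 0.3850
  C_32 = −[(0.70)(-0.45) − (-0.35)(0.00)] = 0.3150
  C_33 = (0.70)(0.65) − (-0.35)(0.00) = 0.4550
det(I−A) = Σ_j (I−A)_1j·C_1j = (0.70)(0.5600) + (-0.35)(0.0225) + (-0.35)(0.0325) = 0.37275
adj(I−A) = Cᵀ =
  [ 0.5600   0.4200   0.3850]
  [ 0.0225   0.6825   0.3150]
  [ 0.0325   0.1575   0.4550]
(I − A)⁻¹ = adj(I−A) / det(I−A) ≈
  [   1.5023     1.1268     1.0329]
  [   0.0604     1.8310     0.8451]
  [   0.0872     0.4225     1.2207]
First solve x = (I − A)⁻¹ d = adj(I−A)·d / det(I−A); in particular x_1 = (0.5600·50 + 0.4200·20 + 0.3850·180) / 0.37275 = 105.70 / 0.37275 ≈ 283.5681.
Intermediate flow from 3 to 1: z_31 = a_31 · x_1 = 0.05 × 105.70 / 0.37275 = 5.285 / 0.37275 ≈ 14.18.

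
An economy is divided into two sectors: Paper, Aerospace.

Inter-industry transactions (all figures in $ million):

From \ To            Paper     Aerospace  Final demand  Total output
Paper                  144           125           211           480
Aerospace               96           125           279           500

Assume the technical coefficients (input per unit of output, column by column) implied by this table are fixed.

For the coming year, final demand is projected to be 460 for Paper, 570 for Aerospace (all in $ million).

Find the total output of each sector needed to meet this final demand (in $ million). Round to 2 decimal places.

Technical coefficients a_ij = z_ij / X_j:
  a_PP = 144/480 = 0.30, a_AP = 96/480 = 0.20
  a_PA = 125/500 = 0.25, a_AA = 125/500 = 0.25
I − A =
  [   0.70    -0.25]
  [  -0.20     0.75]
det(I−A) = (0.70)(0.75) − (-0.25)(-0.20) = 0.4750
adj(I−A) = [[0.75, 0.25], [0.20, 0.70]]
(I − A)⁻¹ = adj(I−A) / det(I−A) ≈
  [   1.5789     0.5263]
  [   0.4211     1.4737]
x = (I − A)⁻¹ d = adj(I−A)·d / det(I−A), with det(I−A) = 0.4750:
  x_P = (0.75·460 + 0.25·570) / 0.4750 = 487.50 / 0.4750 ≈ 1026.32
  x_A = (0.20·460 + 0.70·570) / 0.4750 = 491.00 / 0.4750 ≈ 1033.68

x_P = 1026.32, x_A = 1033.68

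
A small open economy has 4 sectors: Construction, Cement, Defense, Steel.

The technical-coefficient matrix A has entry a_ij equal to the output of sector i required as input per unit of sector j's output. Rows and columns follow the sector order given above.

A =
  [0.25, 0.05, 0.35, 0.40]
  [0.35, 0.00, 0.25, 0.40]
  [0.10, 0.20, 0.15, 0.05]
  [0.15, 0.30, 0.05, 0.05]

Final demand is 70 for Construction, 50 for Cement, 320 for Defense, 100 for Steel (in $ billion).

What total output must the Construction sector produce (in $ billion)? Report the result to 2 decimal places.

I − A =
  [   0.75    -0.05    -0.35    -0.40]
  [  -0.35     1.00    -0.25    -0.40]
  [  -0.10    -0.20     0.85    -0.05]
  [  -0.15    -0.30    -0.05     0.95]
Compute the cofactors C_ij = (−1)^(i+j)·(3×3 minor ij) of I−A; the adjugate is their transpose:
adj(I−A) = Cᵀ =
  [ 0.647750   0.218000   0.353375   0.383125]
  [ 0.360375   0.514875   0.322500   0.385500]
  [ 0.174250   0.158875   0.500875   0.166625]
  [ 0.225250   0.205375   0.184000   0.524375]
det(I−A) = Σ_j (I−A)_1j·C_1j = (0.75)(0.647750) + (-0.05)(0.360375) + (-0.35)(0.174250) + (-0.40)(0.225250) = 0.31670625
(I − A)⁻¹ = adj(I−A) / det(I−A) ≈
  [   2.0453     0.6883     1.1158     1.2097]
  [   1.1379     1.6257     1.0183     1.2172]
  [   0.5502     0.5016     1.5815     0.5261]
  [   0.7112     0.6485     0.5810     1.6557]
x = (I − A)⁻¹ d = adj(I−A)·d / det(I−A), with det(I−A) = 0.31670625:
  x_1 = (0.647750·70 + 0.218000·50 + 0.353375·320 + 0.383125·100) / 0.31670625 = 207.635 / 0.31670625 ≈ 655.61
  x_2 = (0.360375·70 + 0.514875·50 + 0.322500·320 + 0.385500·100) / 0.31670625 = 192.72 / 0.31670625 ≈ 608.51
  x_3 = (0.174250·70 + 0.158875·50 + 0.500875·320 + 0.166625·100) / 0.31670625 = 197.08375 / 0.31670625 ≈ 622.29
  x_4 = (0.225250·70 + 0.205375·50 + 0.184000·320 + 0.524375·100) / 0.31670625 = 137.35375 / 0.31670625 ≈ 433.69

x_1 = 655.61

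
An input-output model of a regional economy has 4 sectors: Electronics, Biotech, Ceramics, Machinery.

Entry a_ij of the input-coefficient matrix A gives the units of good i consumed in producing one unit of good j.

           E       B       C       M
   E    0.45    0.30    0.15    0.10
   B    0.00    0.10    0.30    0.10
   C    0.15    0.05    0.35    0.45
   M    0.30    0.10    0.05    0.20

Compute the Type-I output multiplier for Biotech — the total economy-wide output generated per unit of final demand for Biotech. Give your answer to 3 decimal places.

m_B = 4.120

I − A =
  [   0.55    -0.30    -0.15    -0.10]
  [   0.00     0.90    -0.30    -0.10]
  [  -0.15    -0.05     0.65    -0.45]
  [  -0.30    -0.10    -0.05     0.80]
Compute the cofactors C_ij = (−1)^(i+j)·(3×3 minor ij) of I−A; the adjugate is their transpose:
adj(I−A) = Cᵀ =
  [ 0.415500   0.168750   0.187500   0.178500]
  [ 0.096750   0.215125   0.130250   0.112250]
  [ 0.229500   0.123250   0.354500   0.243500]
  [ 0.182250   0.097875   0.108750   0.279750]
det(I−A) = Σ_j (I−A)_1j·C_1j = (0.55)(0.415500) + (-0.30)(0.096750) + (-0.15)(0.229500) + (-0.10)(0.182250) = 0.14685
(I − A)⁻¹ = adj(I−A) / det(I−A) ≈
  [   2.8294     1.1491     1.2768     1.2155]
  [   0.6588     1.4649     0.8870     0.7644]
  [   1.5628     0.8393     2.4140     1.6582]
  [   1.2411     0.6665     0.7406     1.9050]
The output multiplier for sector j is the column-j sum of the Leontief inverse (I − A)⁻¹ = adj(I−A) / det(I−A).
Column B of adj(I−A): (0.168750, 0.215125, 0.123250, 0.097875); det(I−A) = 0.14685.
m_B = (0.168750 + 0.215125 + 0.123250 + 0.097875) / 0.14685 = 0.605 / 0.14685 ≈ 4.120.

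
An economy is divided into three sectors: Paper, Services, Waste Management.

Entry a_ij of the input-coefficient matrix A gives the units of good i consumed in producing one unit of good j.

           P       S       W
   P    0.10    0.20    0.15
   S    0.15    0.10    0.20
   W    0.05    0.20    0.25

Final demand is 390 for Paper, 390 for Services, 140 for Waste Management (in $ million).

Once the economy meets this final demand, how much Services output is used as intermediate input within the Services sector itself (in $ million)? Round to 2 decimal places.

z_SS = 62.80

I − A =
  [   0.90    -0.20    -0.15]
  [  -0.15     0.90    -0.20]
  [  -0.05    -0.20     0.75]
Cofactors of I−A, C_ij = (−1)^(i+j)·(minor ij) (rows/columns in the sector order above):
  C_11 = (0.90)(0.75) − (-0.20)(-0.20) = 0.6350
  C_12 = −[(-0.15)(0.75) − (-0.20)(-0.05)] = 0.1225
  C_13 = (-0.15)(-0.20) − (0.90)(-0.05) = 0.0750
  C_21 = −[(-0.20)(0.75) − (-0.15)(-0.20)] = 0.1800
  C_22 = (0.90)(0.75) − (-0.15)(-0.05) = 0.6675
  C_23 = −[(0.90)(-0.20) − (-0.20)(-0.05)] = 0.1900
  C_31 = (-0.20)(-0.20) − (-0.15)(0.90) = 0.1750
  C_32 = −[(0.90)(-0.20) − (-0.15)(-0.15)] = 0.2025
  C_33 = (0.90)(0.90) − (-0.20)(-0.15) = 0.7800
det(I−A) = Σ_j (I−A)_1j·C_1j = (0.90)(0.6350) + (-0.20)(0.1225) + (-0.15)(0.0750) = 0.53575
adj(I−A) = Cᵀ =
  [ 0.6350   0.1800   0.1750]
  [ 0.1225   0.6675   0.2025]
  [ 0.0750   0.1900   0.7800]
(I − A)⁻¹ = adj(I−A) / det(I−A) ≈
  [   1.1853     0.3360     0.3266]
  [   0.2287     1.2459     0.3780]
  [   0.1400     0.3546     1.4559]
First solve x = (I − A)⁻¹ d = adj(I−A)·d / det(I−A); in particular x_S = (0.1225·390 + 0.6675·390 + 0.2025·140) / 0.53575 = 336.45 / 0.53575 ≈ 627.9981.
Intermediate flow from S to S: z_SS = a_SS · x_S = 0.10 × 336.45 / 0.53575 = 33.645 / 0.53575 ≈ 62.80.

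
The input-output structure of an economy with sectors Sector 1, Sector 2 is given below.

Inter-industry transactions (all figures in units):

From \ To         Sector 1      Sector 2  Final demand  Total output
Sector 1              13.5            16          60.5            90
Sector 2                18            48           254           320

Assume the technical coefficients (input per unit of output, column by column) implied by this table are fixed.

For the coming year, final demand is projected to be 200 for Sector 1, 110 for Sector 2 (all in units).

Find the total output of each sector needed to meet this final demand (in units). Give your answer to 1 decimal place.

x_1 = 246.3, x_2 = 187.4

Technical coefficients a_ij = z_ij / X_j:
  a_11 = 13.5/90 = 0.15, a_21 = 18/90 = 0.20
  a_12 = 16/320 = 0.05, a_22 = 48/320 = 0.15
I − A =
  [   0.85    -0.05]
  [  -0.20     0.85]
det(I−A) = (0.85)(0.85) − (-0.05)(-0.20) = 0.7125
adj(I−A) = [[0.85, 0.05], [0.20, 0.85]]
(I − A)⁻¹ = adj(I−A) / det(I−A) ≈
  [   1.1930     0.0702]
  [   0.2807     1.1930]
x = (I − A)⁻¹ d = adj(I−A)·d / det(I−A), with det(I−A) = 0.7125:
  x_1 = (0.85·200 + 0.05·110) / 0.7125 = 175.50 / 0.7125 ≈ 246.3
  x_2 = (0.20·200 + 0.85·110) / 0.7125 = 133.50 / 0.7125 ≈ 187.4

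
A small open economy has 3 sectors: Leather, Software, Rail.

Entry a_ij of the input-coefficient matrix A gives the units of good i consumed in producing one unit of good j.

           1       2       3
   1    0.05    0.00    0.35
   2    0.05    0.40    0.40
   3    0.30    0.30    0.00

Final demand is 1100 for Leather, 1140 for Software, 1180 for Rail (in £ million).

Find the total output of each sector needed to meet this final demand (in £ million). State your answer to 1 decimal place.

I − A =
  [   0.95     0.00    -0.35]
  [  -0.05     0.60    -0.40]
  [  -0.30    -0.30     1.00]
Cofactors of I−A, C_ij = (−1)^(i+j)·(minor ij) (rows/columns in the sector order above):
  C_11 = (0.60)(1.00) − (-0.40)(-0.30) = 0.4800
  C_12 = −[(-0.05)(1.00) − (-0.40)(-0.30)] = 0.1700
  C_13 = (-0.05)(-0.30) − (0.60)(-0.30) = 0.1950
  C_21 = −[(0.00)(1.00) − (-0.35)(-0.30)] = 0.1050
  C_22 = (0.95)(1.00) − (-0.35)(-0.30) = 0.8450
  C_23 = −[(0.95)(-0.30) − (0.00)(-0.30)] = 0.2850
  C_31 = (0.00)(-0.40) − (-0.35)(0.60) = 0.2100
  C_32 = −[(0.95)(-0.40) − (-0.35)(-0.05)] = 0.3975
  C_33 = (0.95)(0.60) − (0.00)(-0.05) = 0.5700
det(I−A) = Σ_j (I−A)_1j·C_1j = (0.95)(0.4800) + (0.00)(0.1700) + (-0.35)(0.1950) = 0.38775
adj(I−A) = Cᵀ =
  [ 0.4800   0.1050   0.2100]
  [ 0.1700   0.8450   0.3975]
  [ 0.1950   0.2850   0.5700]
(I − A)⁻¹ = adj(I−A) / det(I−A) ≈
  [   1.2379     0.2708     0.5416]
  [   0.4384     2.1792     1.0251]
  [   0.5029     0.7350     1.4700]
x = (I − A)⁻¹ d = adj(I−A)·d / det(I−A), with det(I−A) = 0.38775:
  x_1 = (0.4800·1100 + 0.1050·1140 + 0.2100·1180) / 0.38775 = 895.50 / 0.38775 ≈ 2309.5
  x_2 = (0.1700·1100 + 0.8450·1140 + 0.3975·1180) / 0.38775 = 1619.35 / 0.38775 ≈ 4176.3
  x_3 = (0.1950·1100 + 0.2850·1140 + 0.5700·1180) / 0.38775 = 1212.00 / 0.38775 ≈ 3125.7

x_1 = 2309.5, x_2 = 4176.3, x_3 = 3125.7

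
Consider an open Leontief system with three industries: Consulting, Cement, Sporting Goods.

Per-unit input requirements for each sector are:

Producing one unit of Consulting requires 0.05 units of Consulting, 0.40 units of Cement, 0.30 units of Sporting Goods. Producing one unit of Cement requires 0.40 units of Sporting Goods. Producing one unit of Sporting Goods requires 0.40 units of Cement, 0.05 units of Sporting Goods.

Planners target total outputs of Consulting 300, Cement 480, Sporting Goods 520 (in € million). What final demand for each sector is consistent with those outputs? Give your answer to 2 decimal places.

I − A =
  [   0.95     0.00     0.00]
  [  -0.40     1.00    -0.40]
  [  -0.30    -0.40     0.95]
d = (I − A) x:
  d_1 = (+0.95)·300 + (+0.00)·480 + (+0.00)·520 = 285.00
  d_2 = (-0.40)·300 + (+1.00)·480 + (-0.40)·520 = 152.00
  d_3 = (-0.30)·300 + (-0.40)·480 + (+0.95)·520 = 212.00

d_1 = 285.00, d_2 = 152.00, d_3 = 212.00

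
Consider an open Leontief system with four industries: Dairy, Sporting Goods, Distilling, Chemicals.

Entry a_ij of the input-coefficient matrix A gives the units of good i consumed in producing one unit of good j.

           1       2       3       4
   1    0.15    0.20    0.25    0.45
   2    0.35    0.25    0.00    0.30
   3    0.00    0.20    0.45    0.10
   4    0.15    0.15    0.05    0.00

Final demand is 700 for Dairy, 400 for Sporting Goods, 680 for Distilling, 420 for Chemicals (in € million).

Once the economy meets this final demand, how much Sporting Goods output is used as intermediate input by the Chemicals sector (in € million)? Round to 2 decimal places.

I − A =
  [   0.85    -0.20    -0.25    -0.45]
  [  -0.35     0.75     0.00    -0.30]
  [   0.00    -0.20     0.55    -0.10]
  [  -0.15    -0.15    -0.05     1.00]
Compute the cofactors C_ij = (−1)^(i+j)·(3×3 minor ij) of I−A; the adjugate is their transpose:
adj(I−A) = Cᵀ =
  [ 0.381000   0.204375   0.196125   0.252375]
  [ 0.215500   0.422375   0.119375   0.235625]
  [ 0.095500   0.172250   0.446000   0.139250]
  [ 0.094250   0.102625   0.069625   0.294625]
det(I−A) = Σ_j (I−A)_1j·C_1j = (0.85)(0.381000) + (-0.20)(0.215500) + (-0.25)(0.095500) + (-0.45)(0.094250) = 0.2144625
(I − A)⁻¹ = adj(I−A) / det(I−A) ≈
  [   1.7765     0.9530     0.9145     1.1768]
  [   1.0048     1.9695     0.5566     1.0987]
  [   0.4453     0.8032     2.0796     0.6493]
  [   0.4395     0.4785     0.3246     1.3738]
First solve x = (I − A)⁻¹ d = adj(I−A)·d / det(I−A); in particular x_4 = (0.094250·700 + 0.102625·400 + 0.069625·680 + 0.294625·420) / 0.2144625 = 278.1125 / 0.2144625 ≈ 1296.7885.
Intermediate flow from 2 to 4: z_24 = a_24 · x_4 = 0.30 × 278.1125 / 0.2144625 = 83.43375 / 0.2144625 ≈ 389.04.

z_24 = 389.04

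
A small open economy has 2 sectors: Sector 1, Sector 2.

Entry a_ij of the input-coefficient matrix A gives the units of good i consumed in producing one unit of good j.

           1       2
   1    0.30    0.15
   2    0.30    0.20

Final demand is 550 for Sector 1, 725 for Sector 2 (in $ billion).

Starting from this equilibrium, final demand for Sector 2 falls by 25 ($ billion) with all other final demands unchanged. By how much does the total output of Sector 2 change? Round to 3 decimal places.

I − A =
  [   0.70    -0.15]
  [  -0.30     0.80]
det(I−A) = (0.70)(0.80) − (-0.15)(-0.30) = 0.5150
adj(I−A) = [[0.80, 0.15], [0.30, 0.70]]
(I − A)⁻¹ = adj(I−A) / det(I−A) ≈
  [   1.5534     0.2913]
  [   0.5825     1.3592]
Δx = (I − A)⁻¹ Δd with Δd having -25 in the Sector 2 component and 0 elsewhere.
So Δx_2 = L_22 · (-25), where L_22 = adj(I−A)_22 / det(I−A) = 0.70 / 0.5150.
Δx_2 = 0.70 × (-25) / 0.5150 = -17.50 / 0.5150 ≈ -33.981.

Δx_2 = -33.981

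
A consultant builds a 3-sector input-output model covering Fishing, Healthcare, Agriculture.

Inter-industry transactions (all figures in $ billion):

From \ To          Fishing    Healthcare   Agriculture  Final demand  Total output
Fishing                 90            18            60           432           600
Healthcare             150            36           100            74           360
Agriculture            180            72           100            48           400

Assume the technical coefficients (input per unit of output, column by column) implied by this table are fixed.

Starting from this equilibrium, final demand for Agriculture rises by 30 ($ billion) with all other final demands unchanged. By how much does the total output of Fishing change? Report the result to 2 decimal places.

Technical coefficients a_ij = z_ij / X_j:
  a_11 = 90/600 = 0.15, a_21 = 150/600 = 0.25, a_31 = 180/600 = 0.30
  a_12 = 18/360 = 0.05, a_22 = 36/360 = 0.10, a_32 = 72/360 = 0.20
  a_13 = 60/400 = 0.15, a_23 = 100/400 = 0.25, a_33 = 100/400 = 0.25
I − A =
  [   0.85    -0.05    -0.15]
  [  -0.25     0.90    -0.25]
  [  -0.30    -0.20     0.75]
Cofactors of I−A, C_ij = (−1)^(i+j)·(minor ij) (rows/columns in the sector order above):
  C_11 = (0.90)(0.75) − (-0.25)(-0.20) = 0.6250
  C_12 = −[(-0.25)(0.75) − (-0.25)(-0.30)] = 0.2625
  C_13 = (-0.25)(-0.20) − (0.90)(-0.30) = 0.3200
  C_21 = −[(-0.05)(0.75) − (-0.15)(-0.20)] = 0.0675
  C_22 = (0.85)(0.75) − (-0.15)(-0.30) = 0.5925
  C_23 = −[(0.85)(-0.20) − (-0.05)(-0.30)] = 0.1850
  C_31 = (-0.05)(-0.25) − (-0.15)(0.90) = 0.1475
  C_32 = −[(0.85)(-0.25) − (-0.15)(-0.25)] = 0.2500
  C_33 = (0.85)(0.90) − (-0.05)(-0.25) = 0.7525
det(I−A) = Σ_j (I−A)_1j·C_1j = (0.85)(0.6250) + (-0.05)(0.2625) + (-0.15)(0.3200) = 0.470125
adj(I−A) = Cᵀ =
  [ 0.6250   0.0675   0.1475]
  [ 0.2625   0.5925   0.2500]
  [ 0.3200   0.1850   0.7525]
(I − A)⁻¹ = adj(I−A) / det(I−A) ≈
  [   1.3294     0.1436     0.3137]
  [   0.5584     1.2603     0.5318]
  [   0.6807     0.3935     1.6006]
Δx = (I − A)⁻¹ Δd with Δd having +30 in the Agriculture component and 0 elsewhere.
So Δx_1 = L_13 · (+30), where L_13 = adj(I−A)_13 / det(I−A) = 0.1475 / 0.470125.
Δx_1 = 0.1475 × (+30) / 0.470125 = 4.425 / 0.470125 ≈ 9.41.

Δx_1 = 9.41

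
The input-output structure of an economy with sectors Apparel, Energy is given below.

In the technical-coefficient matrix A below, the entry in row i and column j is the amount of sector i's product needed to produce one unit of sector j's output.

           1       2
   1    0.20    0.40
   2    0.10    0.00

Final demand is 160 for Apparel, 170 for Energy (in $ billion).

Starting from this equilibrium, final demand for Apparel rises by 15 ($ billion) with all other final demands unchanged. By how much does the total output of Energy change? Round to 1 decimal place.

I − A =
  [   0.80    -0.40]
  [  -0.10     1.00]
det(I−A) = (0.80)(1.00) − (-0.40)(-0.10) = 0.7600
adj(I−A) = [[1.00, 0.40], [0.10, 0.80]]
(I − A)⁻¹ = adj(I−A) / det(I−A) ≈
  [   1.3158     0.5263]
  [   0.1316     1.0526]
Δx = (I − A)⁻¹ Δd with Δd having +15 in the Apparel component and 0 elsewhere.
So Δx_2 = L_21 · (+15), where L_21 = adj(I−A)_21 / det(I−A) = 0.10 / 0.7600.
Δx_2 = 0.10 × (+15) / 0.7600 = 1.50 / 0.7600 ≈ 2.0.

Δx_2 = 2.0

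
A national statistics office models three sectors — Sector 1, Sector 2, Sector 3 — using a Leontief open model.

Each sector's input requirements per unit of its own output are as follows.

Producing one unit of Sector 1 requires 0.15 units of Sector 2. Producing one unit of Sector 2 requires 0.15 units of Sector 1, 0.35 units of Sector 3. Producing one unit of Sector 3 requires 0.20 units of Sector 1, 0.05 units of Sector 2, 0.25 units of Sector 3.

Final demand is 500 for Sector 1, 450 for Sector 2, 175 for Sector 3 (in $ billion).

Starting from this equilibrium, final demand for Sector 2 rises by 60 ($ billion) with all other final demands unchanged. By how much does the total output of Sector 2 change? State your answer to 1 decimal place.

I − A =
  [   1.00    -0.15    -0.20]
  [  -0.15     1.00    -0.05]
  [   0.00    -0.35     0.75]
Cofactors of I−A, C_ij = (−1)^(i+j)·(minor ij) (rows/columns in the sector order above):
  C_11 = (1.00)(0.75) − (-0.05)(-0.35) = 0.7325
  C_12 = −[(-0.15)(0.75) − (-0.05)(0.00)] = 0.1125
  C_13 = (-0.15)(-0.35) − (1.00)(0.00) = 0.0525
  C_21 = −[(-0.15)(0.75) − (-0.20)(-0.35)] = 0.1825
  C_22 = (1.00)(0.75) − (-0.20)(0.00) = 0.7500
  C_23 = −[(1.00)(-0.35) − (-0.15)(0.00)] = 0.3500
  C_31 = (-0.15)(-0.05) − (-0.20)(1.00) = 0.2075
  C_32 = −[(1.00)(-0.05) − (-0.20)(-0.15)] = 0.0800
  C_33 = (1.00)(1.00) − (-0.15)(-0.15) = 0.9775
det(I−A) = Σ_j (I−A)_1j·C_1j = (1.00)(0.7325) + (-0.15)(0.1125) + (-0.20)(0.0525) = 0.705125
adj(I−A) = Cᵀ =
  [ 0.7325   0.1825   0.2075]
  [ 0.1125   0.7500   0.0800]
  [ 0.0525   0.3500   0.9775]
(I − A)⁻¹ = adj(I−A) / det(I−A) ≈
  [   1.0388     0.2588     0.2943]
  [   0.1595     1.0636     0.1135]
  [   0.0745     0.4964     1.3863]
Δx = (I − A)⁻¹ Δd with Δd having +60 in the Sector 2 component and 0 elsewhere.
So Δx_2 = L_22 · (+60), where L_22 = adj(I−A)_22 / det(I−A) = 0.7500 / 0.705125.
Δx_2 = 0.7500 × (+60) / 0.705125 = 45.00 / 0.705125 ≈ 63.8.

Δx_2 = 63.8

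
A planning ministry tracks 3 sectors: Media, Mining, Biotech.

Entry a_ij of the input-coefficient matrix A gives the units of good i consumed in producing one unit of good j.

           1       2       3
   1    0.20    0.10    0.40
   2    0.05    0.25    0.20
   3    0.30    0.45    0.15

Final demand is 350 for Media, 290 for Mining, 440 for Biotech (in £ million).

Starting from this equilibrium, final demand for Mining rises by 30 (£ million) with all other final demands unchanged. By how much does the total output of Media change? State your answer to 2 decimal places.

I − A =
  [   0.80    -0.10    -0.40]
  [  -0.05     0.75    -0.20]
  [  -0.30    -0.45     0.85]
Cofactors of I−A, C_ij = (−1)^(i+j)·(minor ij) (rows/columns in the sector order above):
  C_11 = (0.75)(0.85) − (-0.20)(-0.45) = 0.5475
  C_12 = −[(-0.05)(0.85) − (-0.20)(-0.30)] = 0.1025
  C_13 = (-0.05)(-0.45) − (0.75)(-0.30) = 0.2475
  C_21 = −[(-0.10)(0.85) − (-0.40)(-0.45)] = 0.2650
  C_22 = (0.80)(0.85) − (-0.40)(-0.30) = 0.5600
  C_23 = −[(0.80)(-0.45) − (-0.10)(-0.30)] = 0.3900
  C_31 = (-0.10)(-0.20) − (-0.40)(0.75) = 0.3200
  C_32 = −[(0.80)(-0.20) − (-0.40)(-0.05)] = 0.1800
  C_33 = (0.80)(0.75) − (-0.10)(-0.05) = 0.5950
det(I−A) = Σ_j (I−A)_1j·C_1j = (0.80)(0.5475) + (-0.10)(0.1025) + (-0.40)(0.2475) = 0.32875
adj(I−A) = Cᵀ =
  [ 0.5475   0.2650   0.3200]
  [ 0.1025   0.5600   0.1800]
  [ 0.2475   0.3900   0.5950]
(I − A)⁻¹ = adj(I−A) / det(I−A) ≈
  [   1.6654     0.8061     0.9734]
  [   0.3118     1.7034     0.5475]
  [   0.7529     1.1863     1.8099]
Δx = (I − A)⁻¹ Δd with Δd having +30 in the Mining component and 0 elsewhere.
So Δx_1 = L_12 · (+30), where L_12 = adj(I−A)_12 / det(I−A) = 0.2650 / 0.32875.
Δx_1 = 0.2650 × (+30) / 0.32875 = 7.95 / 0.32875 ≈ 24.18.

Δx_1 = 24.18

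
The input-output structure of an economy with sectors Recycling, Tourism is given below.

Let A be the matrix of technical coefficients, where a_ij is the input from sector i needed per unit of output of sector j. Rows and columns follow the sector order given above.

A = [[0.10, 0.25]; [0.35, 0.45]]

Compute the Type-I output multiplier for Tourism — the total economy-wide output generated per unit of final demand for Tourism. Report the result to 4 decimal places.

I − A =
  [   0.90    -0.25]
  [  -0.35     0.55]
det(I−A) = (0.90)(0.55) − (-0.25)(-0.35) = 0.4075
adj(I−A) = [[0.55, 0.25], [0.35, 0.90]]
(I − A)⁻¹ = adj(I−A) / det(I−A) ≈
  [   1.34969     0.61350]
  [   0.85890     2.20859]
The output multiplier for sector j is the column-j sum of the Leontief inverse (I − A)⁻¹ = adj(I−A) / det(I−A).
Column T of adj(I−A): (0.25, 0.90); det(I−A) = 0.4075.
m_T = (0.25 + 0.90) / 0.4075 = 1.15 / 0.4075 ≈ 2.8221.

m_T = 2.8221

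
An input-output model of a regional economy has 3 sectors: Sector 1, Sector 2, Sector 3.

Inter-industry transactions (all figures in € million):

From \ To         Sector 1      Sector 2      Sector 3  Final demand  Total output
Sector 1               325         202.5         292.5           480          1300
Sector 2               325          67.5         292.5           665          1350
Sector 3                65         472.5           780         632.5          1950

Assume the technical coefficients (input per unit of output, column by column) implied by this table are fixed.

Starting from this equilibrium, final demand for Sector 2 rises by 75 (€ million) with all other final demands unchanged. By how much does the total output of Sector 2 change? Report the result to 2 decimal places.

Δx_2 = 96.41

Technical coefficients a_ij = z_ij / X_j:
  a_11 = 325/1300 = 0.25, a_21 = 325/1300 = 0.25, a_31 = 65/1300 = 0.05
  a_12 = 202.5/1350 = 0.15, a_22 = 67.5/1350 = 0.05, a_32 = 472.5/1350 = 0.35
  a_13 = 292.5/1950 = 0.15, a_23 = 292.5/1950 = 0.15, a_33 = 780/1950 = 0.40
I − A =
  [   0.75    -0.15    -0.15]
  [  -0.25     0.95    -0.15]
  [  -0.05    -0.35     0.60]
Cofactors of I−A, C_ij = (−1)^(i+j)·(minor ij) (rows/columns in the sector order above):
  C_11 = (0.95)(0.60) − (-0.15)(-0.35) = 0.5175
  C_12 = −[(-0.25)(0.60) − (-0.15)(-0.05)] = 0.1575
  C_13 = (-0.25)(-0.35) − (0.95)(-0.05) = 0.1350
  C_21 = −[(-0.15)(0.60) − (-0.15)(-0.35)] = 0.1425
  C_22 = (0.75)(0.60) − (-0.15)(-0.05) = 0.4425
  C_23 = −[(0.75)(-0.35) − (-0.15)(-0.05)] = 0.2700
  C_31 = (-0.15)(-0.15) − (-0.15)(0.95) = 0.1650
  C_32 = −[(0.75)(-0.15) − (-0.15)(-0.25)] = 0.1500
  C_33 = (0.75)(0.95) − (-0.15)(-0.25) = 0.6750
det(I−A) = Σ_j (I−A)_1j·C_1j = (0.75)(0.5175) + (-0.15)(0.1575) + (-0.15)(0.1350) = 0.34425
adj(I−A) = Cᵀ =
  [ 0.5175   0.1425   0.1650]
  [ 0.1575   0.4425   0.1500]
  [ 0.1350   0.2700   0.6750]
(I − A)⁻¹ = adj(I−A) / det(I−A) ≈
  [   1.5033     0.4139     0.4793]
  [   0.4575     1.2854     0.4357]
  [   0.3922     0.7843     1.9608]
Δx = (I − A)⁻¹ Δd with Δd having +75 in the Sector 2 component and 0 elsewhere.
So Δx_2 = L_22 · (+75), where L_22 = adj(I−A)_22 / det(I−A) = 0.4425 / 0.34425.
Δx_2 = 0.4425 × (+75) / 0.34425 = 33.1875 / 0.34425 ≈ 96.41.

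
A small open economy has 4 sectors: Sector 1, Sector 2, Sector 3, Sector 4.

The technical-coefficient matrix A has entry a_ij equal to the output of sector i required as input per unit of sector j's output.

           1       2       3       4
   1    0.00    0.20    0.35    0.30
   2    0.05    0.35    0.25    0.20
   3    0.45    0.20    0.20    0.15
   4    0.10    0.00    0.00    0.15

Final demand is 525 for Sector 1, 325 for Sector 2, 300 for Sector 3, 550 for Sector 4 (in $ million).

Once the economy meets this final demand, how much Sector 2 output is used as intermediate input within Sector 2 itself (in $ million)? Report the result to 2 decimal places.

I − A =
  [   1.00    -0.20    -0.35    -0.30]
  [  -0.05     0.65    -0.25    -0.20]
  [  -0.45    -0.20     0.80    -0.15]
  [  -0.10     0.00     0.00     0.85]
Compute the cofactors C_ij = (−1)^(i+j)·(3×3 minor ij) of I−A; the adjugate is their transpose:
adj(I−A) = Cᵀ =
  [ 0.399500   0.195500   0.235875   0.228625]
  [ 0.149375   0.516875   0.226875   0.214375]
  [ 0.270875   0.243500   0.520500   0.244750]
  [ 0.047000   0.023000   0.027750   0.333625]
det(I−A) = Σ_j (I−A)_1j·C_1j = (1.00)(0.399500) + (-0.20)(0.149375) + (-0.35)(0.270875) + (-0.30)(0.047000) = 0.26071875
(I − A)⁻¹ = adj(I−A) / det(I−A) ≈
  [   1.5323     0.7499     0.9047     0.8769]
  [   0.5729     1.9825     0.8702     0.8222]
  [   1.0390     0.9340     1.9964     0.9388]
  [   0.1803     0.0882     0.1064     1.2796]
First solve x = (I − A)⁻¹ d = adj(I−A)·d / det(I−A); in particular x_2 = (0.149375·525 + 0.516875·325 + 0.226875·300 + 0.214375·550) / 0.26071875 = 432.375 / 0.26071875 ≈ 1658.3963.
Intermediate flow from 2 to 2: z_22 = a_22 · x_2 = 0.35 × 432.375 / 0.26071875 = 151.33125 / 0.26071875 ≈ 580.44.

z_22 = 580.44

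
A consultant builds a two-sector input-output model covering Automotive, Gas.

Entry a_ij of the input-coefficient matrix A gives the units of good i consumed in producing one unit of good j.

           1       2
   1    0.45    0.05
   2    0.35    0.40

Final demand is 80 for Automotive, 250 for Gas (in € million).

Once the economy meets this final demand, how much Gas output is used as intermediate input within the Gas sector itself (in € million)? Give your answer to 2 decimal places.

I − A =
  [   0.55    -0.05]
  [  -0.35     0.60]
det(I−A) = (0.55)(0.60) − (-0.05)(-0.35) = 0.3125
adj(I−A) = [[0.60, 0.05], [0.35, 0.55]]
(I − A)⁻¹ = adj(I−A) / det(I−A) ≈
  [   1.9200     0.1600]
  [   1.1200     1.7600]
First solve x = (I − A)⁻¹ d = adj(I−A)·d / det(I−A); in particular x_2 = (0.35·80 + 0.55·250) / 0.3125 = 165.50 / 0.3125 = 529.6000.
Intermediate flow from 2 to 2: z_22 = a_22 · x_2 = 0.40 × 165.50 / 0.3125 = 66.20 / 0.3125 = 211.84.

z_22 = 211.84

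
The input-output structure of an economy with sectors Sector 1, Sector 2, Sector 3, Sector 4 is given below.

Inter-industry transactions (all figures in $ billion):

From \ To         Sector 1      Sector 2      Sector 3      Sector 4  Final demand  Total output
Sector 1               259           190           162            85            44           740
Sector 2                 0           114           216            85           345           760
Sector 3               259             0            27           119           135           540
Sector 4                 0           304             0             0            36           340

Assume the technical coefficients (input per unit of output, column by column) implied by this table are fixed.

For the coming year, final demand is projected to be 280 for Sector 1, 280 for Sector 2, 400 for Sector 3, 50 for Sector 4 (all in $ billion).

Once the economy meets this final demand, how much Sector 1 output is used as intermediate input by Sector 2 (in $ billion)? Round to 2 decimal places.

Technical coefficients a_ij = z_ij / X_j:
  a_11 = 259/740 = 0.35, a_21 = 0/740 = 0.00, a_31 = 259/740 = 0.35, a_41 = 0/740 = 0.00
  a_12 = 190/760 = 0.25, a_22 = 114/760 = 0.15, a_32 = 0/760 = 0.00, a_42 = 304/760 = 0.40
  a_13 = 162/540 = 0.30, a_23 = 216/540 = 0.40, a_33 = 27/540 = 0.05, a_43 = 0/540 = 0.00
  a_14 = 85/340 = 0.25, a_24 = 85/340 = 0.25, a_34 = 119/340 = 0.35, a_44 = 0/340 = 0.00
I − A =
  [   0.65    -0.25    -0.30    -0.25]
  [   0.00     0.85    -0.40    -0.25]
  [  -0.35     0.00     0.95    -0.35]
  [   0.00    -0.40     0.00     1.00]
Compute the cofactors C_ij = (−1)^(i+j)·(3×3 minor ij) of I−A; the adjugate is their transpose:
adj(I−A) = Cᵀ =
  [ 0.656500   0.374500   0.365000   0.385500]
  [ 0.140000   0.512500   0.260000   0.254125]
  [ 0.262500   0.213500   0.487500   0.289625]
  [ 0.056000   0.205000   0.104000   0.400625]
det(I−A) = Σ_j (I−A)_1j·C_1j = (0.65)(0.656500) + (-0.25)(0.140000) + (-0.30)(0.262500) + (-0.25)(0.056000) = 0.298975
(I − A)⁻¹ = adj(I−A) / det(I−A) ≈
  [   2.1958     1.2526     1.2208     1.2894]
  [   0.4683     1.7142     0.8696     0.8500]
  [   0.8780     0.7141     1.6306     0.9687]
  [   0.1873     0.6857     0.3479     1.3400]
First solve x = (I − A)⁻¹ d = adj(I−A)·d / det(I−A); in particular x_2 = (0.140000·280 + 0.512500·280 + 0.260000·400 + 0.254125·50) / 0.298975 = 299.40625 / 0.298975 ≈ 1001.4424.
Intermediate flow from 1 to 2: z_12 = a_12 · x_2 = 0.25 × 299.40625 / 0.298975 = 74.8515625 / 0.298975 ≈ 250.36.

z_12 = 250.36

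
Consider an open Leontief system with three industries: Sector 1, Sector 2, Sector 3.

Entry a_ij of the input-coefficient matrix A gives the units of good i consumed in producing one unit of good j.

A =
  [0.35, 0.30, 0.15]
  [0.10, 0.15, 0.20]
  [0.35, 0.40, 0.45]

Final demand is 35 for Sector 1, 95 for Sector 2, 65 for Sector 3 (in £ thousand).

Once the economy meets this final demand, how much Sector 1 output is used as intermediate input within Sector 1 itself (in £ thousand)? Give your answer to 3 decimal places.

z_11 = 100.725

I − A =
  [   0.65    -0.30    -0.15]
  [  -0.10     0.85    -0.20]
  [  -0.35    -0.40     0.55]
Cofactors of I−A, C_ij = (−1)^(i+j)·(minor ij) (rows/columns in the sector order above):
  C_11 = (0.85)(0.55) − (-0.20)(-0.40) = 0.3875
  C_12 = −[(-0.10)(0.55) − (-0.20)(-0.35)] = 0.1250
  C_13 = (-0.10)(-0.40) − (0.85)(-0.35) = 0.3375
  C_21 = −[(-0.30)(0.55) − (-0.15)(-0.40)] = 0.2250
  C_22 = (0.65)(0.55) − (-0.15)(-0.35) = 0.3050
  C_23 = −[(0.65)(-0.40) − (-0.30)(-0.35)] = 0.3650
  C_31 = (-0.30)(-0.20) − (-0.15)(0.85) = 0.1875
  C_32 = −[(0.65)(-0.20) − (-0.15)(-0.10)] = 0.1450
  C_33 = (0.65)(0.85) − (-0.30)(-0.10) = 0.5225
det(I−A) = Σ_j (I−A)_1j·C_1j = (0.65)(0.3875) + (-0.30)(0.1250) + (-0.15)(0.3375) = 0.16375
adj(I−A) = Cᵀ =
  [ 0.3875   0.2250   0.1875]
  [ 0.1250   0.3050   0.1450]
  [ 0.3375   0.3650   0.5225]
(I − A)⁻¹ = adj(I−A) / det(I−A) ≈
  [   2.3664     1.3740     1.1450]
  [   0.7634     1.8626     0.8855]
  [   2.0611     2.2290     3.1908]
First solve x = (I − A)⁻¹ d = adj(I−A)·d / det(I−A); in particular x_1 = (0.3875·35 + 0.2250·95 + 0.1875·65) / 0.16375 = 47.125 / 0.16375 ≈ 287.78626.
Intermediate flow from 1 to 1: z_11 = a_11 · x_1 = 0.35 × 47.125 / 0.16375 = 16.49375 / 0.16375 ≈ 100.725.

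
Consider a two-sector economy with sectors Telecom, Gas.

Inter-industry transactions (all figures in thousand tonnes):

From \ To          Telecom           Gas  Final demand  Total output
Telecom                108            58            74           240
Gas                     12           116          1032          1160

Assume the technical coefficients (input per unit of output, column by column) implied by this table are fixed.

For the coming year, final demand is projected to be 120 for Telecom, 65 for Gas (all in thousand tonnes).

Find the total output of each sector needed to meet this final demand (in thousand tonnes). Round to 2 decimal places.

Technical coefficients a_ij = z_ij / X_j:
  a_11 = 108/240 = 0.45, a_21 = 12/240 = 0.05
  a_12 = 58/1160 = 0.05, a_22 = 116/1160 = 0.10
I − A =
  [   0.55    -0.05]
  [  -0.05     0.90]
det(I−A) = (0.55)(0.90) − (-0.05)(-0.05) = 0.4925
adj(I−A) = [[0.90, 0.05], [0.05, 0.55]]
(I − A)⁻¹ = adj(I−A) / det(I−A) ≈
  [   1.8274     0.1015]
  [   0.1015     1.1168]
x = (I − A)⁻¹ d = adj(I−A)·d / det(I−A), with det(I−A) = 0.4925:
  x_1 = (0.90·120 + 0.05·65) / 0.4925 = 111.25 / 0.4925 ≈ 225.89
  x_2 = (0.05·120 + 0.55·65) / 0.4925 = 41.75 / 0.4925 ≈ 84.77

x_1 = 225.89, x_2 = 84.77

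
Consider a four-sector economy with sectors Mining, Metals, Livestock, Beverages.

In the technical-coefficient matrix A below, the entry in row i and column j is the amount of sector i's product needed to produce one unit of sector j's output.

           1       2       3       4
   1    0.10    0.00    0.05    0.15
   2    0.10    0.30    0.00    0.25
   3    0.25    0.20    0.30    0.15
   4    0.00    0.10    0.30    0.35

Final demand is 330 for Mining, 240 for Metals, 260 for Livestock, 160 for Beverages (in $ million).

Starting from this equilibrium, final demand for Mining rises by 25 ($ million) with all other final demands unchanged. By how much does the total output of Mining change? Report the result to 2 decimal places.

Δx_1 = 29.85

I − A =
  [   0.90     0.00    -0.05    -0.15]
  [  -0.10     0.70     0.00    -0.25]
  [  -0.25    -0.20     0.70    -0.15]
  [   0.00    -0.10    -0.30     0.65]
Compute the cofactors C_ij = (−1)^(i+j)·(3×3 minor ij) of I−A; the adjugate is their transpose:
adj(I−A) = Cᵀ =
  [ 0.254500   0.026750   0.053000   0.081250]
  [ 0.059750   0.349625   0.075250   0.165625]
  [ 0.122000   0.134250   0.385500   0.168750]
  [ 0.065500   0.115750   0.189500   0.431250]
det(I−A) = Σ_j (I−A)_1j·C_1j = (0.90)(0.254500) + (0.00)(0.059750) + (-0.05)(0.122000) + (-0.15)(0.065500) = 0.213125
(I − A)⁻¹ = adj(I−A) / det(I−A) ≈
  [   1.1941     0.1255     0.2487     0.3812]
  [   0.2804     1.6405     0.3531     0.7771]
  [   0.5724     0.6299     1.8088     0.7918]
  [   0.3073     0.5431     0.8891     2.0235]
Δx = (I − A)⁻¹ Δd with Δd having +25 in the Mining component and 0 elsewhere.
So Δx_1 = L_11 · (+25), where L_11 = adj(I−A)_11 / det(I−A) = 0.254500 / 0.213125.
Δx_1 = 0.254500 × (+25) / 0.213125 = 6.3625 / 0.213125 ≈ 29.85.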